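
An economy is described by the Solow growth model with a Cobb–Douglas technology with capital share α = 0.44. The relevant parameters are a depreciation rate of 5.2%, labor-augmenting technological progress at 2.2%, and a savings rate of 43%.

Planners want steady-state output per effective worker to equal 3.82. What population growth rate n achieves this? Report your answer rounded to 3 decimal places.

Steady state requires s·f(k) = (n + g + δ)·k, i.e. s·k^α = (n + g + δ)·k.
Since y* = [s/(n + g + δ)]^(α/(1−α)), we have s/(n + g + δ) = (y*)^((1−α)/α) = 3.82^1.2727 = 5.5054.
Therefore n + g + δ = s / 5.5054 = 0.43 / 5.5054 = 0.0781, so n = 0.0781 − 0.074 = 0.0041.

n ≈ 0.004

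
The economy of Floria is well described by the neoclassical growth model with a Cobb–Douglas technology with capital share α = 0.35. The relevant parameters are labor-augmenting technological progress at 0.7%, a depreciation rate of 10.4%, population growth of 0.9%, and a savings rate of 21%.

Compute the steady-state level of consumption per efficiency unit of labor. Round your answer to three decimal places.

Steady state requires s·f(k) = (n + g + δ)·k, i.e. s·k^α = (n + g + δ)·k.
Dividing both sides by k: k^(1−α) = s / (n + g + δ).
k^0.65 = 0.21 / (0.009 + 0.007 + 0.104) = 0.21 / 0.120 = 1.7500
k* = 1.7500^(1/0.65) ≈ 2.3654
y* = (k*)^α = 2.3654^0.35 ≈ 1.3517
c* = (1 − s)·y* = (1 − 0.21) × 1.3517 ≈ 1.0678

c* = 1.068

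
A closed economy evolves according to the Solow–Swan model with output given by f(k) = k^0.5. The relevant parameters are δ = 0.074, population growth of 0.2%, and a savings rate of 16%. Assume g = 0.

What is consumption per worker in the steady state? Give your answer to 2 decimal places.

Steady state requires s·f(k) = (n + δ)·k, i.e. s·k^α = (n + δ)·k.
Rearranging, k^(1−α) = s / (n + δ).
k^0.5 = 0.16 / (0.002 + 0.074) = 0.16 / 0.076 = 2.1053
k* = 2.1053^(1/0.5) ≈ 4.4323
y* = (k*)^α = 4.4323^0.5 ≈ 2.1053
c* = (1 − s)·y* = (1 − 0.16) × 2.1053 ≈ 1.7685

c* ≈ 1.77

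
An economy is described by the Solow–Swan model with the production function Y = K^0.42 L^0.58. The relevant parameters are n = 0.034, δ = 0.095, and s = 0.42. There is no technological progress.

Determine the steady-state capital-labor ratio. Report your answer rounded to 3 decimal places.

At the steady state, Δk = 0, so s·k^α = (n + δ)·k.
Rearranging, k^(1−α) = s / (n + δ).
k^0.58 = 0.42 / (0.034 + 0.095) = 0.42 / 0.129 = 3.2558
k* = 3.2558^(1/0.58) ≈ 7.6541

k* ≈ 7.654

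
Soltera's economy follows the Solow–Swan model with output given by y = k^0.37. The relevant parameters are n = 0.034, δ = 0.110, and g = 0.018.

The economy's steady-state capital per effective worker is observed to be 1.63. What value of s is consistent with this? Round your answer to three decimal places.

Steady state requires s·f(k) = (n + g + δ)·k, i.e. s·k^α = (n + g + δ)·k.
So s / (n + g + δ) = (k*)^(1−α) = 1.63^0.63 = 1.3604.
Therefore s = 1.3604 × (n + g + δ) = 1.3604 × 0.162 = 0.2204.

s ≈ 0.220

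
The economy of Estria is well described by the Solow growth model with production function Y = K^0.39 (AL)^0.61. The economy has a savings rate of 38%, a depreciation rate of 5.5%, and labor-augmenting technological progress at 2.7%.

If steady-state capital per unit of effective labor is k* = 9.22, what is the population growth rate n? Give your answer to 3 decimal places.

n ≈ 0.016

At the steady state, Δk = 0, so s·k^α = (n + g + δ)·k.
So s / (n + g + δ) = (k*)^(1−α) = 9.22^0.61 = 3.8769.
Therefore n + g + δ = s / 3.8769 = 0.38 / 3.8769 = 0.0980, so n = 0.0980 − 0.082 = 0.0160.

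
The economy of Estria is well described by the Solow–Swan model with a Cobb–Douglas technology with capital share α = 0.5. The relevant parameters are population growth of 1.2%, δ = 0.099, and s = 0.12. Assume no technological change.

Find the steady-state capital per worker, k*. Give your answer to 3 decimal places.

k* = 1.169

Steady state requires s·f(k) = (n + δ)·k, i.e. s·k^α = (n + δ)·k.
Rearranging, k^(1−α) = s / (n + δ).
k^0.5 = 0.12 / (0.012 + 0.099) = 0.12 / 0.111 = 1.0811
k* = 1.0811^(1/0.5) ≈ 1.1688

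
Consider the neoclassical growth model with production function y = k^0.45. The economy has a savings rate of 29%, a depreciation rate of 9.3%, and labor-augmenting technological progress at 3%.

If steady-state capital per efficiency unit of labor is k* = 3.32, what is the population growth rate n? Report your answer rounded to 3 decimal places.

n ≈ 0.027

Steady state requires s·f(k) = (n + g + δ)·k, i.e. s·k^α = (n + g + δ)·k.
So s / (n + g + δ) = (k*)^(1−α) = 3.32^0.55 = 1.9348.
Therefore n + g + δ = s / 1.9348 = 0.29 / 1.9348 = 0.1499, so n = 0.1499 − 0.123 = 0.0269.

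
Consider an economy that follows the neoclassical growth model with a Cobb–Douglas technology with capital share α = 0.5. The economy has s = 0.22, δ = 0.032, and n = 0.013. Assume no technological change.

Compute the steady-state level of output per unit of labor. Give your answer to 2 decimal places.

In steady state, investment equals break-even investment: s·k^α = (n + δ)·k.
Dividing both sides by k: k^(1−α) = s / (n + δ).
k^0.5 = 0.22 / (0.013 + 0.032) = 0.22 / 0.045 = 4.8889
k* = 4.8889^(1/0.5) ≈ 23.9013
y* = (k*)^α = 23.9013^0.5 ≈ 4.8889

y* ≈ 4.89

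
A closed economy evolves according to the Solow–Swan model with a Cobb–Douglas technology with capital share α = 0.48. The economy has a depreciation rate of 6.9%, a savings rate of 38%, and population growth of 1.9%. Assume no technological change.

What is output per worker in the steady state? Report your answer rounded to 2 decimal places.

y* = 3.86

Steady state requires s·f(k) = (n + δ)·k, i.e. s·k^α = (n + δ)·k.
Rearranging, k^(1−α) = s / (n + δ).
k^0.52 = 0.38 / (0.019 + 0.069) = 0.38 / 0.088 = 4.3182
k* = 4.3182^(1/0.52) ≈ 16.6623
y* = (k*)^α = 16.6623^0.48 ≈ 3.8586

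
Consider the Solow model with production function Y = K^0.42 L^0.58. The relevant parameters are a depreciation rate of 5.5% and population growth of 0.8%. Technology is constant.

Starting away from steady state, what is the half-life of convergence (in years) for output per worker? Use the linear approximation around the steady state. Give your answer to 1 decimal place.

about 19.0 years

Near the steady state the convergence rate is λ = (1 − α)(n + δ).
λ = (1 − 0.42) × 0.063 = 0.58 × 0.063 = 0.03654
Half-life = ln 2 / λ = 0.6931 / 0.03654 ≈ 18.97 years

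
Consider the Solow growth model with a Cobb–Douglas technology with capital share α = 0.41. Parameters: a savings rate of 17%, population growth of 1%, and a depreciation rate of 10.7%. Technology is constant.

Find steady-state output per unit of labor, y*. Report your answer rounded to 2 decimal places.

y* ≈ 1.30

In steady state, investment equals break-even investment: s·k^α = (n + δ)·k.
Dividing both sides by k: k^(1−α) = s / (n + δ).
k^0.59 = 0.17 / (0.010 + 0.107) = 0.17 / 0.117 = 1.4530
k* = 1.4530^(1/0.59) ≈ 1.8838
y* = (k*)^α = 1.8838^0.41 ≈ 1.2965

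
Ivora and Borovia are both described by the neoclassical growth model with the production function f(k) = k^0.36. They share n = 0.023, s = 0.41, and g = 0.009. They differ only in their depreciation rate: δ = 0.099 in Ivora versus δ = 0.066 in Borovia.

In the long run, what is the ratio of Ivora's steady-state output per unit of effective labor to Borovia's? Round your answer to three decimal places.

ratio ≈ 0.849

Steady-state y* = [s/(n + g + δ)]^(α/(1−α)), so the ratio is [ (s_I/(n + g + δ)_I) / (s_B/(n + g + δ)_B) ]^0.5625.
s_I/(n + g + δ)_I = 0.41/0.131 = 3.1298; s_B/(n + g + δ)_B = 0.41/0.098 = 4.1837.
Ratio = (3.1298/4.1837)^0.5625 = 0.7481^0.5625 ≈ 0.8494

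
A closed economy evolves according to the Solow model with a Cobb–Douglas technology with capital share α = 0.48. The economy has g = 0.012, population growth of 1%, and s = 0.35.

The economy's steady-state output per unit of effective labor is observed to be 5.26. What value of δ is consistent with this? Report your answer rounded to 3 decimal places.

Steady state requires s·f(k) = (n + g + δ)·k, i.e. s·k^α = (n + g + δ)·k.
Since y* = [s/(n + g + δ)]^(α/(1−α)), we have s/(n + g + δ) = (y*)^((1−α)/α) = 5.26^1.0833 = 6.0401.
Therefore n + g + δ = s / 6.0401 = 0.35 / 6.0401 = 0.0579, so δ = 0.0579 − 0.022 = 0.0359.

δ ≈ 0.036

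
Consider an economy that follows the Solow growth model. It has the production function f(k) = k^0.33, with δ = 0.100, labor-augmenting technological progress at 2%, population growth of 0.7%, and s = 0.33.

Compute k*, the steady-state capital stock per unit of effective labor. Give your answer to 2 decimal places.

Steady state requires s·f(k) = (n + g + δ)·k, i.e. s·k^α = (n + g + δ)·k.
Rearranging, k^(1−α) = s / (n + g + δ).
k^0.67 = 0.33 / (0.007 + 0.020 + 0.100) = 0.33 / 0.127 = 2.5984
k* = 2.5984^(1/0.67) ≈ 4.1588

k* = 4.16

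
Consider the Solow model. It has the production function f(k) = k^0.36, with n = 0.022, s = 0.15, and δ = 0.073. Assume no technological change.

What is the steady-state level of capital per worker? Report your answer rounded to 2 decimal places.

k* ≈ 2.04

Steady state requires s·f(k) = (n + δ)·k, i.e. s·k^α = (n + δ)·k.
Rearranging, k^(1−α) = s / (n + δ).
k^0.64 = 0.15 / (0.022 + 0.073) = 0.15 / 0.095 = 1.5789
k* = 1.5789^(1/0.64) ≈ 2.0414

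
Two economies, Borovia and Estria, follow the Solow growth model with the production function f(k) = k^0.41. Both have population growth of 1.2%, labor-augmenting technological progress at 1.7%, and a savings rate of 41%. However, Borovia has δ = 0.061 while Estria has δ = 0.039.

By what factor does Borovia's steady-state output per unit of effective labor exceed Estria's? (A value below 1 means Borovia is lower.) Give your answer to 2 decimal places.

y*_B / y*_E ≈ 0.82

Steady-state y* = [s/(n + g + δ)]^(α/(1−α)), so the ratio is [ (s_B/(n + g + δ)_B) / (s_E/(n + g + δ)_E) ]^0.6949.
s_B/(n + g + δ)_B = 0.41/0.090 = 4.5556; s_E/(n + g + δ)_E = 0.41/0.068 = 6.0294.
Ratio = (4.5556/6.0294)^0.6949 = 0.7556^0.6949 ≈ 0.8230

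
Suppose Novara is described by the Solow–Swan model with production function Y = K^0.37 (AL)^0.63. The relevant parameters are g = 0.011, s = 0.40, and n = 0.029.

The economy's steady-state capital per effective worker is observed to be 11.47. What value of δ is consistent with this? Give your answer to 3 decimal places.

In steady state, investment equals break-even investment: s·k^α = (n + g + δ)·k.
So s / (n + g + δ) = (k*)^(1−α) = 11.47^0.63 = 4.6508.
Therefore n + g + δ = s / 4.6508 = 0.40 / 4.6508 = 0.0860, so δ = 0.0860 − 0.040 = 0.0460.

δ ≈ 0.046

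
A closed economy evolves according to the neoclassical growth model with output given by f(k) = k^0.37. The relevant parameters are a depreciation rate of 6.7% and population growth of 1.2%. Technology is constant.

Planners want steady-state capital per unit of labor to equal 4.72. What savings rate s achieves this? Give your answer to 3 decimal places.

At the steady state, Δk = 0, so s·k^α = (n + δ)·k.
So s / (n + δ) = (k*)^(1−α) = 4.72^0.63 = 2.6582.
Therefore s = 2.6582 × (n + δ) = 2.6582 × 0.079 = 0.2100.

s ≈ 0.210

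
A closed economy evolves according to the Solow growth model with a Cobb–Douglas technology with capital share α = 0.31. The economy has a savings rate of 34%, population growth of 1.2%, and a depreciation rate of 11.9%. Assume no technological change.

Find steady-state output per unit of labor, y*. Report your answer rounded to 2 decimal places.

y* = 1.53

At the steady state, Δk = 0, so s·k^α = (n + δ)·k.
Rearranging, k^(1−α) = s / (n + δ).
k^0.69 = 0.34 / (0.012 + 0.119) = 0.34 / 0.131 = 2.5954
k* = 2.5954^(1/0.69) ≈ 3.9838
y* = (k*)^α = 3.9838^0.31 ≈ 1.5349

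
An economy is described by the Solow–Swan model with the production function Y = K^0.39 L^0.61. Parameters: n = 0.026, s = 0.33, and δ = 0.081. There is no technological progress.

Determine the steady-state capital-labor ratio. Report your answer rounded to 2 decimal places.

Steady state requires s·f(k) = (n + δ)·k, i.e. s·k^α = (n + δ)·k.
Dividing both sides by k: k^(1−α) = s / (n + δ).
k^0.61 = 0.33 / (0.026 + 0.081) = 0.33 / 0.107 = 3.0841
k* = 3.0841^(1/0.61) ≈ 6.3365

k* ≈ 6.34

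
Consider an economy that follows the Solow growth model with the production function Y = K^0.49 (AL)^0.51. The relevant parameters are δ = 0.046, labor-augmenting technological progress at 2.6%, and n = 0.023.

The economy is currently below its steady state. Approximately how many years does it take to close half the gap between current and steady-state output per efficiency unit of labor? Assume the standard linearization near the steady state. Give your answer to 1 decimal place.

half-life ≈ 14.3 years

Near the steady state the convergence rate is λ = (1 − α)(n + g + δ).
λ = (1 − 0.49) × 0.095 = 0.51 × 0.095 = 0.04845
Half-life = ln 2 / λ = 0.6931 / 0.04845 ≈ 14.31 years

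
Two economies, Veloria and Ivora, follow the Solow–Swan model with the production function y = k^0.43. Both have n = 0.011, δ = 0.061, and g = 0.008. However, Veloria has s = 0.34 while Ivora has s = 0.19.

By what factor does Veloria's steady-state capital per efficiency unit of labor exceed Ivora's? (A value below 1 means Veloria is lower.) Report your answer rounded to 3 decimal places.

Steady-state k* = [s/(n + g + δ)]^(1/(1−α)), so the ratio is [ (s_V/(n + g + δ)_V) / (s_I/(n + g + δ)_I) ]^1.7544.
s_V/(n + g + δ)_V = 0.34/0.080 = 4.2500; s_I/(n + g + δ)_I = 0.19/0.080 = 2.3750.
Ratio = (4.2500/2.3750)^1.7544 = 1.7895^1.7544 ≈ 2.7758

ratio ≈ 2.776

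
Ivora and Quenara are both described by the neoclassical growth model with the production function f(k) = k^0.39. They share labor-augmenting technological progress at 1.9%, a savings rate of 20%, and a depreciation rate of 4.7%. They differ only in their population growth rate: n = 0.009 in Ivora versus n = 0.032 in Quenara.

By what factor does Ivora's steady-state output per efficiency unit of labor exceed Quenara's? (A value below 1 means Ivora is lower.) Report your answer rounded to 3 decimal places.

y*_I / y*_Q ≈ 1.187

Steady-state y* = [s/(n + g + δ)]^(α/(1−α)), so the ratio is [ (s_I/(n + g + δ)_I) / (s_Q/(n + g + δ)_Q) ]^0.6393.
s_I/(n + g + δ)_I = 0.20/0.075 = 2.6667; s_Q/(n + g + δ)_Q = 0.20/0.098 = 2.0408.
Ratio = (2.6667/2.0408)^0.6393 = 1.3067^0.6393 ≈ 1.1865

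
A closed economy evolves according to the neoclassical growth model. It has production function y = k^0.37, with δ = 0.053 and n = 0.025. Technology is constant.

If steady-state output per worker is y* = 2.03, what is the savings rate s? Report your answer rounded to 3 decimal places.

s ≈ 0.260

In steady state, investment equals break-even investment: s·k^α = (n + δ)·k.
Since y* = [s/(n + δ)]^(α/(1−α)), we have s/(n + δ) = (y*)^((1−α)/α) = 2.03^1.7027 = 3.3387.
Therefore s = 3.3387 × (n + δ) = 3.3387 × 0.078 = 0.2604.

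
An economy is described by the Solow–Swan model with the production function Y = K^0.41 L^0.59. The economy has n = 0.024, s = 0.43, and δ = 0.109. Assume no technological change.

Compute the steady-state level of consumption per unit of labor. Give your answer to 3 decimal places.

In steady state, investment equals break-even investment: s·k^α = (n + δ)·k.
Dividing both sides by k: k^(1−α) = s / (n + δ).
k^0.59 = 0.43 / (0.024 + 0.109) = 0.43 / 0.133 = 3.2331
k* = 3.2331^(1/0.59) ≈ 7.3074
y* = (k*)^α = 7.3074^0.41 ≈ 2.2602
c* = (1 − s)·y* = (1 − 0.43) × 2.2602 ≈ 1.2883

c* ≈ 1.288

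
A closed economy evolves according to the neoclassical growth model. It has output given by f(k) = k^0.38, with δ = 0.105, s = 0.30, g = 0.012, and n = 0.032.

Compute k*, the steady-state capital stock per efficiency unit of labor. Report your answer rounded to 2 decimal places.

In steady state, investment equals break-even investment: s·k^α = (n + g + δ)·k.
Rearranging, k^(1−α) = s / (n + g + δ).
k^0.62 = 0.30 / (0.032 + 0.012 + 0.105) = 0.30 / 0.149 = 2.0134
k* = 2.0134^(1/0.62) ≈ 3.0918

k* = 3.09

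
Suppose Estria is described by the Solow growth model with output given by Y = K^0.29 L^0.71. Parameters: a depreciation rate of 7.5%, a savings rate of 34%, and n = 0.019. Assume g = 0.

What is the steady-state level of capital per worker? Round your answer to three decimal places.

At the steady state, Δk = 0, so s·k^α = (n + δ)·k.
Dividing both sides by k: k^(1−α) = s / (n + δ).
k^0.71 = 0.34 / (0.019 + 0.075) = 0.34 / 0.094 = 3.6170
k* = 3.6170^(1/0.71) ≈ 6.1151

k* ≈ 6.115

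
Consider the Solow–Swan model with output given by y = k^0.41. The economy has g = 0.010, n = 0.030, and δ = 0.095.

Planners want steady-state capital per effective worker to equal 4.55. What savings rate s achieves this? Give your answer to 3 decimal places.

s ≈ 0.330

In steady state, investment equals break-even investment: s·k^α = (n + g + δ)·k.
So s / (n + g + δ) = (k*)^(1−α) = 4.55^0.59 = 2.4447.
Therefore s = 2.4447 × (n + g + δ) = 2.4447 × 0.135 = 0.3300.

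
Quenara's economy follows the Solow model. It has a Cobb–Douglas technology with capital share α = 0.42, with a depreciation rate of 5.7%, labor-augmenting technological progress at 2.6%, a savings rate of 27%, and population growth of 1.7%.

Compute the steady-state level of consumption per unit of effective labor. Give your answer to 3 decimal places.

c* ≈ 1.499

Steady state requires s·f(k) = (n + g + δ)·k, i.e. s·k^α = (n + g + δ)·k.
Dividing both sides by k: k^(1−α) = s / (n + g + δ).
k^0.58 = 0.27 / (0.017 + 0.026 + 0.057) = 0.27 / 0.100 = 2.7000
k* = 2.7000^(1/0.58) ≈ 5.5428
y* = (k*)^α = 5.5428^0.42 ≈ 2.0529
c* = (1 − s)·y* = (1 − 0.27) × 2.0529 ≈ 1.4986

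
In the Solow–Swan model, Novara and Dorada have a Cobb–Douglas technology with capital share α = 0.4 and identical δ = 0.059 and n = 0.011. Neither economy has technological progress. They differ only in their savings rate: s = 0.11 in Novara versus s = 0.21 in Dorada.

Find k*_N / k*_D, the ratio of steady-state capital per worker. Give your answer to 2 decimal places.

k*_N / k*_D ≈ 0.34

Steady-state k* = [s/(n + δ)]^(1/(1−α)), so the ratio is [ (s_N/(n + δ)_N) / (s_D/(n + δ)_D) ]^1.6667.
s_N/(n + δ)_N = 0.11/0.070 = 1.5714; s_D/(n + δ)_D = 0.21/0.070 = 3.0000.
Ratio = (1.5714/3.0000)^1.6667 = 0.5238^1.6667 ≈ 0.3404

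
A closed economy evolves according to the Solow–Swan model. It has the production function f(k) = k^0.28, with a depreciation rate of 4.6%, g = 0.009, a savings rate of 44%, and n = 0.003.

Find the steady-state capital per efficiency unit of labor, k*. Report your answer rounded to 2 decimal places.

In steady state, investment equals break-even investment: s·k^α = (n + g + δ)·k.
Rearranging, k^(1−α) = s / (n + g + δ).
k^0.72 = 0.44 / (0.003 + 0.009 + 0.046) = 0.44 / 0.058 = 7.5862
k* = 7.5862^(1/0.72) ≈ 16.6823

k* ≈ 16.68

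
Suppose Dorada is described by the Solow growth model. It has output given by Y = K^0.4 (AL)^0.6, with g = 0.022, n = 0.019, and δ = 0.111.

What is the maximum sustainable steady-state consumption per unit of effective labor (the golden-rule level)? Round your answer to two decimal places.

c_gold ≈ 1.14

At the golden rule, f'(k) = n + g + δ, so α·k^(α−1) = n + g + δ and k_gold = (α/(n + g + δ))^(1/(1−α)).
k_gold = (0.4/0.152)^(1/0.6) = 2.6316^1.6667 ≈ 5.0163
c_gold = f(k_gold) − (n + g + δ)·k_gold = 1.9061 − 0.152×5.0163 ≈ 1.1436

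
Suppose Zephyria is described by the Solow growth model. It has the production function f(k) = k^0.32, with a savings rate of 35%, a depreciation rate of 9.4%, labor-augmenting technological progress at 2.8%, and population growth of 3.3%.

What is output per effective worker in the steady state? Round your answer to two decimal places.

y* ≈ 1.47

In steady state, investment equals break-even investment: s·k^α = (n + g + δ)·k.
Rearranging, k^(1−α) = s / (n + g + δ).
k^0.68 = 0.35 / (0.033 + 0.028 + 0.094) = 0.35 / 0.155 = 2.2581
k* = 2.2581^(1/0.68) ≈ 3.3129
y* = (k*)^α = 3.3129^0.32 ≈ 1.4671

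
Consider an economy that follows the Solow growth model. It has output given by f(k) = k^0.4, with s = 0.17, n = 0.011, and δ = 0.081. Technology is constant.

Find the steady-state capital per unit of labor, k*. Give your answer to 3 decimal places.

k* = 2.782

Steady state requires s·f(k) = (n + δ)·k, i.e. s·k^α = (n + δ)·k.
Dividing both sides by k: k^(1−α) = s / (n + δ).
k^0.6 = 0.17 / (0.011 + 0.081) = 0.17 / 0.092 = 1.8478
k* = 1.8478^(1/0.6) ≈ 2.7824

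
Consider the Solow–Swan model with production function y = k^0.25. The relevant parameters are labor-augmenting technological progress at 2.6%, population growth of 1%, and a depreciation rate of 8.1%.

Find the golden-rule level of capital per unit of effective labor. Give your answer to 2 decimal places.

The golden rule sets f'(k) = n + g + δ, i.e. α·k^(α−1) = n + g + δ.
So k^(1−α) = α / (n + g + δ) = 0.25 / 0.117 = 2.1368.
k_gold = 2.1368^(1/0.75) ≈ 2.7522

k_gold ≈ 2.75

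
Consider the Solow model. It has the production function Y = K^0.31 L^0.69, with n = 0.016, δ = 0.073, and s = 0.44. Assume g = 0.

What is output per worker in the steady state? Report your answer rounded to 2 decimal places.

In steady state, investment equals break-even investment: s·k^α = (n + δ)·k.
Dividing both sides by k: k^(1−α) = s / (n + δ).
k^0.69 = 0.44 / (0.016 + 0.073) = 0.44 / 0.089 = 4.9438
k* = 4.9438^(1/0.69) ≈ 10.1364
y* = (k*)^α = 10.1364^0.31 ≈ 2.0503

y* ≈ 2.05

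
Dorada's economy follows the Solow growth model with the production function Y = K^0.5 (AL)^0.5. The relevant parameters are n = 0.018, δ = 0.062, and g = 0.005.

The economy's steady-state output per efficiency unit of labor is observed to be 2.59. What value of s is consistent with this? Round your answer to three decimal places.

s ≈ 0.220

Steady state requires s·f(k) = (n + g + δ)·k, i.e. s·k^α = (n + g + δ)·k.
Since y* = [s/(n + g + δ)]^(α/(1−α)), we have s/(n + g + δ) = (y*)^((1−α)/α) = 2.59^1 = 2.5900.
Therefore s = 2.5900 × (n + g + δ) = 2.5900 × 0.085 = 0.2202.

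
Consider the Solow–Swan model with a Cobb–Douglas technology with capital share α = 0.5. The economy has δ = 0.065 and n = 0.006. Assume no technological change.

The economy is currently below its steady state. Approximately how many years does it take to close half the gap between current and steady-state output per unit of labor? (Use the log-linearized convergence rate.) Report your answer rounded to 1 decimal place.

about 19.5 years

Near the steady state the convergence rate is λ = (1 − α)(n + δ).
λ = (1 − 0.5) × 0.071 = 0.5 × 0.071 = 0.0355
Half-life = ln 2 / λ = 0.6931 / 0.0355 ≈ 19.52 years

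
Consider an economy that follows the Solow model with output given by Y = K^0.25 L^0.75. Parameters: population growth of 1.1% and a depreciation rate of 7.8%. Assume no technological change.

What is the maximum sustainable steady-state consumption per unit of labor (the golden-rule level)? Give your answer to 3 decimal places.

At the golden rule, f'(k) = n + δ, so α·k^(α−1) = n + δ and k_gold = (α/(n + δ))^(1/(1−α)).
k_gold = (0.25/0.089)^(1/0.75) = 2.8090^1.3333 ≈ 3.9633
c_gold = f(k_gold) − (n + δ)·k_gold = 1.4110 − 0.089×3.9633 ≈ 1.0583

c_gold ≈ 1.058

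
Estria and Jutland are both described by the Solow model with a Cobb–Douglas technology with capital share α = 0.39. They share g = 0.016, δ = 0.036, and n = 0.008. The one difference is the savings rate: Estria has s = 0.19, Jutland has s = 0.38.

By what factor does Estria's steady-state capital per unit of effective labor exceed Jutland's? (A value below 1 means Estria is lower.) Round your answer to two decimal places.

ratio ≈ 0.32

Steady-state k* = [s/(n + g + δ)]^(1/(1−α)), so the ratio is [ (s_E/(n + g + δ)_E) / (s_J/(n + g + δ)_J) ]^1.6393.
s_E/(n + g + δ)_E = 0.19/0.060 = 3.1667; s_J/(n + g + δ)_J = 0.38/0.060 = 6.3333.
Ratio = (3.1667/6.3333)^1.6393 = 0.5000^1.6393 ≈ 0.3210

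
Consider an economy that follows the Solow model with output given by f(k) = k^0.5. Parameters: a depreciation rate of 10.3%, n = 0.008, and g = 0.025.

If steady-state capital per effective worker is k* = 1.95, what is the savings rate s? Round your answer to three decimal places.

Steady state requires s·f(k) = (n + g + δ)·k, i.e. s·k^α = (n + g + δ)·k.
So s / (n + g + δ) = (k*)^(1−α) = 1.95^0.5 = 1.3964.
Therefore s = 1.3964 × (n + g + δ) = 1.3964 × 0.136 = 0.1899.

s ≈ 0.190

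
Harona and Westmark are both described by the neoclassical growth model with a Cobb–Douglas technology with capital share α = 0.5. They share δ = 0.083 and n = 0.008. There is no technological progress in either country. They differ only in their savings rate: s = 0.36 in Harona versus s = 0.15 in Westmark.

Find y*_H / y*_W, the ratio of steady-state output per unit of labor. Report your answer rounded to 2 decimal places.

Steady-state y* = [s/(n + δ)]^(α/(1−α)), so the ratio is [ (s_H/(n + δ)_H) / (s_W/(n + δ)_W) ]^1.
s_H/(n + δ)_H = 0.36/0.091 = 3.9560; s_W/(n + δ)_W = 0.15/0.091 = 1.6484.
Ratio = (3.9560/1.6484)^1 = 2.3999^1 ≈ 2.3999

y*_H / y*_W ≈ 2.40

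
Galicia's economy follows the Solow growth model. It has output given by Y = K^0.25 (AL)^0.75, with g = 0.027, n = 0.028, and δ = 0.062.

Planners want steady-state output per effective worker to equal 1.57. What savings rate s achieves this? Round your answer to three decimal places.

At the steady state, Δk = 0, so s·k^α = (n + g + δ)·k.
Since y* = [s/(n + g + δ)]^(α/(1−α)), we have s/(n + g + δ) = (y*)^((1−α)/α) = 1.57^3 = 3.8699.
Therefore s = 3.8699 × (n + g + δ) = 3.8699 × 0.117 = 0.4528.

s ≈ 0.453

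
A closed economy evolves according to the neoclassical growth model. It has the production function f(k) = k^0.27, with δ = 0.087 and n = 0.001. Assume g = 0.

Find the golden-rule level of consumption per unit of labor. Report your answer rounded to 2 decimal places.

At the golden rule, f'(k) = n + δ, so α·k^(α−1) = n + δ and k_gold = (α/(n + δ))^(1/(1−α)).
k_gold = (0.27/0.088)^(1/0.73) = 3.0682^1.3699 ≈ 4.6450
c_gold = f(k_gold) − (n + δ)·k_gold = 1.5139 − 0.088×4.6450 ≈ 1.1051

c_gold ≈ 1.11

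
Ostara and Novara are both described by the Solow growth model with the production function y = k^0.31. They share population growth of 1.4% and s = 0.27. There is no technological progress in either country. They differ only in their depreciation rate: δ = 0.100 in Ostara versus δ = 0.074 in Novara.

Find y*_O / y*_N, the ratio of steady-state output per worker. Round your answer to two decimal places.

Steady-state y* = [s/(n + δ)]^(α/(1−α)), so the ratio is [ (s_O/(n + δ)_O) / (s_N/(n + δ)_N) ]^0.4493.
s_O/(n + δ)_O = 0.27/0.114 = 2.3684; s_N/(n + δ)_N = 0.27/0.088 = 3.0682.
Ratio = (2.3684/3.0682)^0.4493 = 0.7719^0.4493 ≈ 0.8902

ratio ≈ 0.89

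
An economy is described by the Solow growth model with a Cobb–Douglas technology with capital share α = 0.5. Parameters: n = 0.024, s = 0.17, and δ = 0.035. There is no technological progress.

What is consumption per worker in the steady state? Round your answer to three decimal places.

c* ≈ 2.392

In steady state, investment equals break-even investment: s·k^α = (n + δ)·k.
Dividing both sides by k: k^(1−α) = s / (n + δ).
k^0.5 = 0.17 / (0.024 + 0.035) = 0.17 / 0.059 = 2.8814
k* = 2.8814^(1/0.5) ≈ 8.3025
y* = (k*)^α = 8.3025^0.5 ≈ 2.8814
c* = (1 − s)·y* = (1 − 0.17) × 2.8814 ≈ 2.3916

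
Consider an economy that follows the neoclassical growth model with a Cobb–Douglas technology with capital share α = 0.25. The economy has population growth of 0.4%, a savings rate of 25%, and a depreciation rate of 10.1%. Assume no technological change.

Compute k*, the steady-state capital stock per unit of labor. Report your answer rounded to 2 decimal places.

In steady state, investment equals break-even investment: s·k^α = (n + δ)·k.
Rearranging, k^(1−α) = s / (n + δ).
k^0.75 = 0.25 / (0.004 + 0.101) = 0.25 / 0.105 = 2.3810
k* = 2.3810^(1/0.75) ≈ 3.1794

k* = 3.18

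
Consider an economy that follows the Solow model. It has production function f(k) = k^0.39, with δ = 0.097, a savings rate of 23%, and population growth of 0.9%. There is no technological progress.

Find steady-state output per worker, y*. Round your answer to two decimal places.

y* ≈ 1.64

At the steady state, Δk = 0, so s·k^α = (n + δ)·k.
Rearranging, k^(1−α) = s / (n + δ).
k^0.61 = 0.23 / (0.009 + 0.097) = 0.23 / 0.106 = 2.1698
k* = 2.1698^(1/0.61) ≈ 3.5605
y* = (k*)^α = 3.5605^0.39 ≈ 1.6409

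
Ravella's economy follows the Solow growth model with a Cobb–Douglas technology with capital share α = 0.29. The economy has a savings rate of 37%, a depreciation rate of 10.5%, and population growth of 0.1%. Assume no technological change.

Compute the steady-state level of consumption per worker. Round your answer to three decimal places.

c* = 1.050

Steady state requires s·f(k) = (n + δ)·k, i.e. s·k^α = (n + δ)·k.
Rearranging, k^(1−α) = s / (n + δ).
k^0.71 = 0.37 / (0.001 + 0.105) = 0.37 / 0.106 = 3.4906
k* = 3.4906^(1/0.71) ≈ 5.8163
y* = (k*)^α = 5.8163^0.29 ≈ 1.6663
c* = (1 − s)·y* = (1 − 0.37) × 1.6663 ≈ 1.0498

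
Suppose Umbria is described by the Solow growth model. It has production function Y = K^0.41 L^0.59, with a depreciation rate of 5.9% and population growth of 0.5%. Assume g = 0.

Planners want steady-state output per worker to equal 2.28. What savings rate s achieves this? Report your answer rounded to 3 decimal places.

s ≈ 0.210

Steady state requires s·f(k) = (n + δ)·k, i.e. s·k^α = (n + δ)·k.
Since y* = [s/(n + δ)]^(α/(1−α)), we have s/(n + δ) = (y*)^((1−α)/α) = 2.28^1.439 = 3.2739.
Therefore s = 3.2739 × (n + δ) = 3.2739 × 0.064 = 0.2095.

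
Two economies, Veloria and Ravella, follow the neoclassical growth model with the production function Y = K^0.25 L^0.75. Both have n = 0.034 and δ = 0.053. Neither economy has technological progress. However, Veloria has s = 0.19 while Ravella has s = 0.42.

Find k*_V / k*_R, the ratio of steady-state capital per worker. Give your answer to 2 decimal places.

ratio ≈ 0.35

Steady-state k* = [s/(n + δ)]^(1/(1−α)), so the ratio is [ (s_V/(n + δ)_V) / (s_R/(n + δ)_R) ]^1.3333.
s_V/(n + δ)_V = 0.19/0.087 = 2.1839; s_R/(n + δ)_R = 0.42/0.087 = 4.8276.
Ratio = (2.1839/4.8276)^1.3333 = 0.4524^1.3333 ≈ 0.3473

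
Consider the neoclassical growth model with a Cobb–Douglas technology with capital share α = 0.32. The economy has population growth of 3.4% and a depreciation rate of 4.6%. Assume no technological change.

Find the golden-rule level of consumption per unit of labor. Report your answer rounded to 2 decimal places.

c_gold ≈ 1.31

At the golden rule, f'(k) = n + δ, so α·k^(α−1) = n + δ and k_gold = (α/(n + δ))^(1/(1−α)).
k_gold = (0.32/0.080)^(1/0.68) = 4.0000^1.4706 ≈ 7.6805
c_gold = f(k_gold) − (n + δ)·k_gold = 1.9201 − 0.080×7.6805 ≈ 1.3057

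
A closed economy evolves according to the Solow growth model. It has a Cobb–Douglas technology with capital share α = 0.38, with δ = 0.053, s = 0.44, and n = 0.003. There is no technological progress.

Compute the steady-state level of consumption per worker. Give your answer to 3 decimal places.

In steady state, investment equals break-even investment: s·k^α = (n + δ)·k.
Rearranging, k^(1−α) = s / (n + δ).
k^0.62 = 0.44 / (0.003 + 0.053) = 0.44 / 0.056 = 7.8571
k* = 7.8571^(1/0.62) ≈ 27.7953
y* = (k*)^α = 27.7953^0.38 ≈ 3.5376
c* = (1 − s)·y* = (1 − 0.44) × 3.5376 ≈ 1.9811

c* ≈ 1.981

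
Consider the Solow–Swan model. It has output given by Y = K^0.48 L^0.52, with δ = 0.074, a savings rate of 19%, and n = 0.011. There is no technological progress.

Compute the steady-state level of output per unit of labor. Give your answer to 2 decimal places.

Steady state requires s·f(k) = (n + δ)·k, i.e. s·k^α = (n + δ)·k.
Dividing both sides by k: k^(1−α) = s / (n + δ).
k^0.52 = 0.19 / (0.011 + 0.074) = 0.19 / 0.085 = 2.2353
k* = 2.2353^(1/0.52) ≈ 4.6968
y* = (k*)^α = 4.6968^0.48 ≈ 2.1012

y* ≈ 2.10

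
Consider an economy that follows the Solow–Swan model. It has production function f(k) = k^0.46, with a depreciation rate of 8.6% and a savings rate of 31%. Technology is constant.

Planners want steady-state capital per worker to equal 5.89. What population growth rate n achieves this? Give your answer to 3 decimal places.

n ≈ 0.033

Steady state requires s·f(k) = (n + δ)·k, i.e. s·k^α = (n + δ)·k.
So s / (n + δ) = (k*)^(1−α) = 5.89^0.54 = 2.6053.
Therefore n + δ = s / 2.6053 = 0.31 / 2.6053 = 0.1190, so n = 0.1190 − 0.086 = 0.0330.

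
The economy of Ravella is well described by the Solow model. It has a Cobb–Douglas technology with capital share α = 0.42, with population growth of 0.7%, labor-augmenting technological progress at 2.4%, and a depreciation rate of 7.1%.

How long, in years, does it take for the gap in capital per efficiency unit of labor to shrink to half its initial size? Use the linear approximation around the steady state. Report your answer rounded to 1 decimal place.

about 11.7 years

Near the steady state the convergence rate is λ = (1 − α)(n + g + δ).
λ = (1 − 0.42) × 0.102 = 0.58 × 0.102 = 0.05916
Half-life = ln 2 / λ = 0.6931 / 0.05916 ≈ 11.72 years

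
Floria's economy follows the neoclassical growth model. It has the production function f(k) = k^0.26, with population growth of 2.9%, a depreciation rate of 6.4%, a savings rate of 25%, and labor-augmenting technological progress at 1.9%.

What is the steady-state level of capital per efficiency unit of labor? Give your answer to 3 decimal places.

k* ≈ 2.960

In steady state, investment equals break-even investment: s·k^α = (n + g + δ)·k.
Rearranging, k^(1−α) = s / (n + g + δ).
k^0.74 = 0.25 / (0.029 + 0.019 + 0.064) = 0.25 / 0.112 = 2.2321
k* = 2.2321^(1/0.74) ≈ 2.9596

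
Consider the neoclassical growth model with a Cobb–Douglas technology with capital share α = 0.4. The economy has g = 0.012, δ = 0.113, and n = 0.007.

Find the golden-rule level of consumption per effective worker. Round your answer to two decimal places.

At the golden rule, f'(k) = n + g + δ, so α·k^(α−1) = n + g + δ and k_gold = (α/(n + g + δ))^(1/(1−α)).
k_gold = (0.4/0.132)^(1/0.6) = 3.0303^1.6667 ≈ 6.3459
c_gold = f(k_gold) − (n + g + δ)·k_gold = 2.0941 − 0.132×6.3459 ≈ 1.2564

c_gold ≈ 1.26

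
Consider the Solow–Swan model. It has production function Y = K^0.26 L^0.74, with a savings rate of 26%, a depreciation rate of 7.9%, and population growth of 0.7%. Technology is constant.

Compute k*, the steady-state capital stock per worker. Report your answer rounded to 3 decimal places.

k* = 4.460

At the steady state, Δk = 0, so s·k^α = (n + δ)·k.
Dividing both sides by k: k^(1−α) = s / (n + δ).
k^0.74 = 0.26 / (0.007 + 0.079) = 0.26 / 0.086 = 3.0233
k* = 3.0233^(1/0.74) ≈ 4.4596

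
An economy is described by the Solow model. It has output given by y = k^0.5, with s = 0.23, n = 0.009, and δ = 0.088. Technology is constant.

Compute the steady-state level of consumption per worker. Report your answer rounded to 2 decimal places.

At the steady state, Δk = 0, so s·k^α = (n + δ)·k.
Rearranging, k^(1−α) = s / (n + δ).
k^0.5 = 0.23 / (0.009 + 0.088) = 0.23 / 0.097 = 2.3711
k* = 2.3711^(1/0.5) ≈ 5.6221
y* = (k*)^α = 5.6221^0.5 ≈ 2.3711
c* = (1 − s)·y* = (1 − 0.23) × 2.3711 ≈ 1.8257

c* ≈ 1.83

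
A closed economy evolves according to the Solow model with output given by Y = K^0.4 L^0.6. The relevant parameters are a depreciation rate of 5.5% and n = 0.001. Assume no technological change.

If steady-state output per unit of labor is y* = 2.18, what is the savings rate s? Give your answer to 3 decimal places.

s ≈ 0.180

Steady state requires s·f(k) = (n + δ)·k, i.e. s·k^α = (n + δ)·k.
Since y* = [s/(n + δ)]^(α/(1−α)), we have s/(n + δ) = (y*)^((1−α)/α) = 2.18^1.5 = 3.2187.
Therefore s = 3.2187 × (n + δ) = 3.2187 × 0.056 = 0.1802.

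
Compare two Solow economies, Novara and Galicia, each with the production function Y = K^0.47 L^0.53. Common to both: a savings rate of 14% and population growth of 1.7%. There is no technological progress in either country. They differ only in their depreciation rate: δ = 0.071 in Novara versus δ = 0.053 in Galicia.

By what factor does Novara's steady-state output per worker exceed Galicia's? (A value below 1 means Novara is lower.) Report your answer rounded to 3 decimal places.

ratio ≈ 0.816

Steady-state y* = [s/(n + δ)]^(α/(1−α)), so the ratio is [ (s_N/(n + δ)_N) / (s_G/(n + δ)_G) ]^0.8868.
s_N/(n + δ)_N = 0.14/0.088 = 1.5909; s_G/(n + δ)_G = 0.14/0.070 = 2.0000.
Ratio = (1.5909/2.0000)^0.8868 = 0.7955^0.8868 ≈ 0.8164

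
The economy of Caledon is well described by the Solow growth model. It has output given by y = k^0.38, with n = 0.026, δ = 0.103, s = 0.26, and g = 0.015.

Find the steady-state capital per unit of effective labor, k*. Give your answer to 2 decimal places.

In steady state, investment equals break-even investment: s·k^α = (n + g + δ)·k.
Rearranging, k^(1−α) = s / (n + g + δ).
k^0.62 = 0.26 / (0.026 + 0.015 + 0.103) = 0.26 / 0.144 = 1.8056
k* = 1.8056^(1/0.62) ≈ 2.5936

k* ≈ 2.59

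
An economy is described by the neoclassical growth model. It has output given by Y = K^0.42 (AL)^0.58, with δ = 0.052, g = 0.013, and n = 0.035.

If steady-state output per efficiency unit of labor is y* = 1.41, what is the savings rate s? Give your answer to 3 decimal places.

In steady state, investment equals break-even investment: s·k^α = (n + g + δ)·k.
Since y* = [s/(n + g + δ)]^(α/(1−α)), we have s/(n + g + δ) = (y*)^((1−α)/α) = 1.41^1.381 = 1.6072.
Therefore s = 1.6072 × (n + g + δ) = 1.6072 × 0.100 = 0.1607.

s ≈ 0.161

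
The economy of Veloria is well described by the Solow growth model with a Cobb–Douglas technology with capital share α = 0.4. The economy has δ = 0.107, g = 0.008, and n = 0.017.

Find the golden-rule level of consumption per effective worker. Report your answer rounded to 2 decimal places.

At the golden rule, f'(k) = n + g + δ, so α·k^(α−1) = n + g + δ and k_gold = (α/(n + g + δ))^(1/(1−α)).
k_gold = (0.4/0.132)^(1/0.6) = 3.0303^1.6667 ≈ 6.3459
c_gold = f(k_gold) − (n + g + δ)·k_gold = 2.0941 − 0.132×6.3459 ≈ 1.2564

c_gold ≈ 1.26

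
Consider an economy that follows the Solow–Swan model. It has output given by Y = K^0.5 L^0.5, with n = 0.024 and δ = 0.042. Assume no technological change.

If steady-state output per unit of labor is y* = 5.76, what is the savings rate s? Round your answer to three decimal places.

At the steady state, Δk = 0, so s·k^α = (n + δ)·k.
Since y* = [s/(n + δ)]^(α/(1−α)), we have s/(n + δ) = (y*)^((1−α)/α) = 5.76^1 = 5.7600.
Therefore s = 5.7600 × (n + δ) = 5.7600 × 0.066 = 0.3802.

s ≈ 0.380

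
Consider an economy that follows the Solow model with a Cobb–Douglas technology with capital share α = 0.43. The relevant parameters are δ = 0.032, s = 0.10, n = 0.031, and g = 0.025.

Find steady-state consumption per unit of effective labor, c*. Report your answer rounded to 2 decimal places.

In steady state, investment equals break-even investment: s·k^α = (n + g + δ)·k.
Rearranging, k^(1−α) = s / (n + g + δ).
k^0.57 = 0.10 / (0.031 + 0.025 + 0.032) = 0.10 / 0.088 = 1.1364
k* = 1.1364^(1/0.57) ≈ 1.2515
y* = (k*)^α = 1.2515^0.43 ≈ 1.1013
c* = (1 − s)·y* = (1 − 0.10) × 1.1013 ≈ 0.9912

c* = 0.99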